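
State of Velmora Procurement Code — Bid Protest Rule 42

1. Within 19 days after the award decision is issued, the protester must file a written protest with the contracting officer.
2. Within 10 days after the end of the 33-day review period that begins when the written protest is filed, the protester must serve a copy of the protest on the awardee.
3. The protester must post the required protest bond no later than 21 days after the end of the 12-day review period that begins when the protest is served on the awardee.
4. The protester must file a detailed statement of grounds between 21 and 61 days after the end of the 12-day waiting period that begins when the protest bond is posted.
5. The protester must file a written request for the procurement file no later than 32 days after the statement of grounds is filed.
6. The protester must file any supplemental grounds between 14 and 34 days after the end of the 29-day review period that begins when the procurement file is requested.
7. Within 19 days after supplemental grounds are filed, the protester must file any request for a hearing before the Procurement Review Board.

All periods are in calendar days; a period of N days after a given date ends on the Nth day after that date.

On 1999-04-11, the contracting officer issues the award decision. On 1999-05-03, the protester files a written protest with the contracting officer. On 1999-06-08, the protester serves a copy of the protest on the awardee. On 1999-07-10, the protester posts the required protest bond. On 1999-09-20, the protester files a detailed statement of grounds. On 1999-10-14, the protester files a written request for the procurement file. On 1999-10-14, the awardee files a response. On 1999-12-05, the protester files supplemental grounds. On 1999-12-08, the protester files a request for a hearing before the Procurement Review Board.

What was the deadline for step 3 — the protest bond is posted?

1999-07-11

The protest is served on the awardee on 1999-06-08; the 12-day review period therefore ends 1999-06-20, and step 3 runs from that date. 21 days after 1999-06-20 is 1999-07-11.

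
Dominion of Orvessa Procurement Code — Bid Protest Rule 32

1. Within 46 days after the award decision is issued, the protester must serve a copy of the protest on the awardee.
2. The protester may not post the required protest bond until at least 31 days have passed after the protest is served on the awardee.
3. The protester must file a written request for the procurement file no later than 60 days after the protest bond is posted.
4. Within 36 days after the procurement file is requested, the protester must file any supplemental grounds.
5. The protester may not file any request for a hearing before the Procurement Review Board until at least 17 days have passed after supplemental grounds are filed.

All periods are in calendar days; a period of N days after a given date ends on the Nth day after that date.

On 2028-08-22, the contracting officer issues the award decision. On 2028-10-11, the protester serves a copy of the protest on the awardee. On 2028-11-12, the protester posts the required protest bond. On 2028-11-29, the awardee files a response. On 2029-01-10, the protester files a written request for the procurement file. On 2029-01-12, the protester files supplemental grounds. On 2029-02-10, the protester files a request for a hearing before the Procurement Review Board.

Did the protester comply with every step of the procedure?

No

Step 1 — counting 46 days from 2028-08-22 (when the award decision is issued) gives a deadline of 2028-10-07; not done until 2028-10-11, 4 days after the deadline.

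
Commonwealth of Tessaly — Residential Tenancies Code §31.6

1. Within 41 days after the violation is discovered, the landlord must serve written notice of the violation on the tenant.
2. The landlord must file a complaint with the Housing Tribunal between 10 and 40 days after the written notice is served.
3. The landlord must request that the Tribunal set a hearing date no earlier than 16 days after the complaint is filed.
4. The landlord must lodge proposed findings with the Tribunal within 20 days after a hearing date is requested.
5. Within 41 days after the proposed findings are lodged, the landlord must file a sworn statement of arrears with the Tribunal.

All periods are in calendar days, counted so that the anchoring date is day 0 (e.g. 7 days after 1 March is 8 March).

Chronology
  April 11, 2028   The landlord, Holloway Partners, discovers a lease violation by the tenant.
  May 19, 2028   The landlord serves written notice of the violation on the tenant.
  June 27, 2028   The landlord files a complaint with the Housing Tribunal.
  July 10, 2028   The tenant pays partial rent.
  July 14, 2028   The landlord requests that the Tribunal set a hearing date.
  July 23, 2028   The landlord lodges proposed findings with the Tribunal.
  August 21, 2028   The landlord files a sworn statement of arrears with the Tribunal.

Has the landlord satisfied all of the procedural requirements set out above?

Step 1: 41 days after April 11, 2028 (when the violation is discovered) is May 22, 2028; done May 19, 2028 — timely.
Step 2: the window is 10–40 days after May 19, 2028 (when the written notice is served), so May 29, 2028 through June 28, 2028; June 27, 2028 falls inside that range.
Step 3: the earliest permitted date is 16 days after June 27, 2028 (when the complaint is filed), i.e. July 13, 2028; done July 14, 2028, after the minimum wait.
Step 4: 20 days after July 14, 2028 (when a hearing date is requested) is August 3, 2028; done July 23, 2028 — timely.
Step 5: 41 days after July 23, 2028 (when the proposed findings are lodged) is September 2, 2028; completed August 21, 2028, before the deadline.

Yes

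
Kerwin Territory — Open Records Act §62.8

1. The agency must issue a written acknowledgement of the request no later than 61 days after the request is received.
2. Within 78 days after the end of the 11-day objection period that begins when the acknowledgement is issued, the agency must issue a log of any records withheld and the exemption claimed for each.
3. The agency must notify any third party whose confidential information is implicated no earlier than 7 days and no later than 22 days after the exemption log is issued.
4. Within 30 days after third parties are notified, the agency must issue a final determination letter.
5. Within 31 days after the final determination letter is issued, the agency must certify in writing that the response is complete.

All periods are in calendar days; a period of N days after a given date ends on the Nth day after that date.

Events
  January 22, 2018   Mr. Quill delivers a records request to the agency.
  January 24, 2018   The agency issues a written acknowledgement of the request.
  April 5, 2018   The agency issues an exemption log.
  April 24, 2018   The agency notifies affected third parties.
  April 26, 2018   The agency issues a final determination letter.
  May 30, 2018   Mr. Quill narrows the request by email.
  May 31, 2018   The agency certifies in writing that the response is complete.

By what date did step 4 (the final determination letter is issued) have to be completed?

Step 4 runs from April 24, 2018, when third parties are notified. 30 days after April 24, 2018 is May 24, 2018.

May 24, 2018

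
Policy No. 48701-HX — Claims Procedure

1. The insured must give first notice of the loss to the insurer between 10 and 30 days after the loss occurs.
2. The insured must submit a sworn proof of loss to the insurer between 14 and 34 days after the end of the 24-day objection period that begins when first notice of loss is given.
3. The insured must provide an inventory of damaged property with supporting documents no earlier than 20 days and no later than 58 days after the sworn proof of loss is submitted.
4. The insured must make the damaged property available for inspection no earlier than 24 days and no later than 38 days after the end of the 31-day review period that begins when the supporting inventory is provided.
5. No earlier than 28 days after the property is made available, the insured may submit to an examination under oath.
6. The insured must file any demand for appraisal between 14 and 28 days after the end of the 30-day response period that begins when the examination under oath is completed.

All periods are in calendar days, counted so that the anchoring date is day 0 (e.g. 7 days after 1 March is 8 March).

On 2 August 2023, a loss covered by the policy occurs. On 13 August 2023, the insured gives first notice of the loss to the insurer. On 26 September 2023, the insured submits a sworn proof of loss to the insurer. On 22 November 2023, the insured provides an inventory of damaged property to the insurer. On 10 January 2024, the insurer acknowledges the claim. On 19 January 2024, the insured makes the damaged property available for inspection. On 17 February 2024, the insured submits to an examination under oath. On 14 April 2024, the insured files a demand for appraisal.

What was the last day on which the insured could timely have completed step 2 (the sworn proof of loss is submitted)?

10 October 2023

First notice of loss is given on 13 August 2023; the 24-day objection period therefore ends 6 September 2023, and step 2 runs from that date. The window is 14–34 days after 6 September 2023; it closes on 10 October 2023.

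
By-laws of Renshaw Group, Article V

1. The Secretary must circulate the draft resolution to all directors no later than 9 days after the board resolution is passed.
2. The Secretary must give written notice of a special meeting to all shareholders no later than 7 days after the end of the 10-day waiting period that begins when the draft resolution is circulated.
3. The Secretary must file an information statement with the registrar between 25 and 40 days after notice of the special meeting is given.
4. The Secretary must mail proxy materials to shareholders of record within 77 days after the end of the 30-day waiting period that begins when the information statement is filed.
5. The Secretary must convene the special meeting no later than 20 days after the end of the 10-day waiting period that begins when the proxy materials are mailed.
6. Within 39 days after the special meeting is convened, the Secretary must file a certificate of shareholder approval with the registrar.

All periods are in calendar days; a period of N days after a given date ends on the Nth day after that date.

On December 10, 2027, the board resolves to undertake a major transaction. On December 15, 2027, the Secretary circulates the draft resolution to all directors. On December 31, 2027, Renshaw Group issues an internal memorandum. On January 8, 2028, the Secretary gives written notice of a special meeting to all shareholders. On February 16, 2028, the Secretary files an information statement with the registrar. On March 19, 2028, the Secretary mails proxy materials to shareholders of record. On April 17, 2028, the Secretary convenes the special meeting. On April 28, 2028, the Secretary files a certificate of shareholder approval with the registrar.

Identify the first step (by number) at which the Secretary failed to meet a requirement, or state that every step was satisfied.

Step 2

Step 1: 9 days after December 10, 2027 (when the board resolution is passed) is December 19, 2027; completed December 15, 2027, before the deadline.
Step 2: 7 days after December 25, 2027 (end of the 10-day waiting period, which began when the draft resolution is circulated on December 15, 2027) is January 1, 2028; January 8, 2028 misses that deadline by 7 days.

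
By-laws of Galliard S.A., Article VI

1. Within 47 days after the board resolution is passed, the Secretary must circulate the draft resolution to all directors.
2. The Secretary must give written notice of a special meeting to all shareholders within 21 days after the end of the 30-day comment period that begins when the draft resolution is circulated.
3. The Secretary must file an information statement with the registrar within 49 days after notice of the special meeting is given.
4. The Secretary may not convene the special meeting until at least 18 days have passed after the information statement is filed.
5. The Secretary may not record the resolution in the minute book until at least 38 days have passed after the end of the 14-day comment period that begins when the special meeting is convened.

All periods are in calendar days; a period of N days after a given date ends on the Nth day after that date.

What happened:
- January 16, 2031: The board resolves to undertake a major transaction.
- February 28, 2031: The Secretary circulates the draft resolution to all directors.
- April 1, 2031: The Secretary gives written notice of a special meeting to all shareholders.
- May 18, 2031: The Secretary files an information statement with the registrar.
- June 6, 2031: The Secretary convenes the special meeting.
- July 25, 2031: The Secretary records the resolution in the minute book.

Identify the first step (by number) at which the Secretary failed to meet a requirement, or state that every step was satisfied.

Step 5

Step 1 — counting 47 days from January 16, 2031 (when the board resolution is passed) gives a deadline of March 4, 2031; done February 28, 2031 — timely.
Step 2 — counting 21 days from March 30, 2031 (end of the 30-day comment period, which began when the draft resolution is circulated on February 28, 2031) gives a deadline of April 20, 2031; completed April 1, 2031, before the deadline.
Step 3 — counting 49 days from April 1, 2031 (when notice of the special meeting is given) gives a deadline of May 20, 2031; done May 18, 2031 — timely.
Step 4 — must wait 18 days from May 18, 2031 (when the information statement is filed), so not before June 5, 2031; June 6, 2031 is on or after that date.
Step 5 — must wait 38 days from June 20, 2031 (end of the 14-day comment period, which began when the special meeting is convened on June 6, 2031), so not before July 28, 2031; done July 25, 2031 — 3 days too early.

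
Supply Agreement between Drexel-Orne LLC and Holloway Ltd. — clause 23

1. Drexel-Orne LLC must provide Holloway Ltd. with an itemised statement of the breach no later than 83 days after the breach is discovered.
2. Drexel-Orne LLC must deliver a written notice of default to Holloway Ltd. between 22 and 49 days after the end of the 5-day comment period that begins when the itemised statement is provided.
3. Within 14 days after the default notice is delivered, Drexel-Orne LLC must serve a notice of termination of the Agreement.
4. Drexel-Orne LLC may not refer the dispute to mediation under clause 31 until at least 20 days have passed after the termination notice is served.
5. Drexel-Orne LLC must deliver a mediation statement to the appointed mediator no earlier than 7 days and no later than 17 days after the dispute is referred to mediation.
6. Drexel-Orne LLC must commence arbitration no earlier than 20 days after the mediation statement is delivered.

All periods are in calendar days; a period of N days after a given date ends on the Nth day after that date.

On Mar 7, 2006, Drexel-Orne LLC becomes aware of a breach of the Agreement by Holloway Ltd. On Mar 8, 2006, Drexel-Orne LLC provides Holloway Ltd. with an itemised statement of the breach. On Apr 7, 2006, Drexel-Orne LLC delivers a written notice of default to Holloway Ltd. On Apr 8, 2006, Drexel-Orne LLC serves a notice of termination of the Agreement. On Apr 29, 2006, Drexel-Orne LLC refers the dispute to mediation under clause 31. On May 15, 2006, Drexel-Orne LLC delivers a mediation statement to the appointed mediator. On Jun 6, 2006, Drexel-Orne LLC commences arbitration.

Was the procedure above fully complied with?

Yes

Step 1: 83 days after Mar 7, 2006 (when the breach is discovered) is May 29, 2006; Mar 8, 2006 is within that limit.
Step 2: the window is 22–49 days after Mar 13, 2006 (end of the 5-day comment period, which began when the itemised statement is provided on Mar 8, 2006), so Apr 4, 2006 through May 1, 2006; done Apr 7, 2006 — within the window.
Step 3: 14 days after Apr 7, 2006 (when the default notice is delivered) is Apr 21, 2006; completed Apr 8, 2006, before the deadline.
Step 4: the earliest permitted date is 20 days after Apr 8, 2006 (when the termination notice is served), i.e. Apr 28, 2006; done Apr 29, 2006, after the minimum wait.
Step 5: the window is 7–17 days after Apr 29, 2006 (when the dispute is referred to mediation), so May 6, 2006 through May 16, 2006; done May 15, 2006, which is between those dates.
Step 6: the earliest permitted date is 20 days after May 15, 2006 (when the mediation statement is delivered), i.e. Jun 4, 2006; Jun 6, 2006 is on or after that date.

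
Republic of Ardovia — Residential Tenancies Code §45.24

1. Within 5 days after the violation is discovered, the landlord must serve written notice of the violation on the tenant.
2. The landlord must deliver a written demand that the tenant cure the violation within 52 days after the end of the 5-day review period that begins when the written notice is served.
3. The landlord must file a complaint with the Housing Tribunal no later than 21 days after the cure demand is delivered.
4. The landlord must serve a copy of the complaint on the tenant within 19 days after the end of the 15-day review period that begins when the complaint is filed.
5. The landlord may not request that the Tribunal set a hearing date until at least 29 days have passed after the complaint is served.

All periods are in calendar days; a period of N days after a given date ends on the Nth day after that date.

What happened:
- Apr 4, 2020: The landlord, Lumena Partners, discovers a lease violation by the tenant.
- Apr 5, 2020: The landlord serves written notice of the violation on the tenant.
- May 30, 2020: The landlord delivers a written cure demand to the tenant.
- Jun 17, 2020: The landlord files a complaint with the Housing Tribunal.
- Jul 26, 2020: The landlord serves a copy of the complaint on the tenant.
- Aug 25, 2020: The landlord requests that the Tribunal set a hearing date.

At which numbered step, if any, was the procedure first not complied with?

Step 1: 5 days after Apr 4, 2020 (when the violation is discovered) is Apr 9, 2020; completed Apr 5, 2020, before the deadline.
Step 2: 52 days after Apr 10, 2020 (end of the 5-day review period, which began when the written notice is served on Apr 5, 2020) is Jun 1, 2020; May 30, 2020 is within that limit.
Step 3: 21 days after May 30, 2020 (when the cure demand is delivered) is Jun 20, 2020; done Jun 17, 2020 — timely.
Step 4: 19 days after Jul 2, 2020 (end of the 15-day review period, which began when the complaint is filed on Jun 17, 2020) is Jul 21, 2020; done Jul 26, 2020 — 5 days late.
That is the first point of non-compliance.

Step 4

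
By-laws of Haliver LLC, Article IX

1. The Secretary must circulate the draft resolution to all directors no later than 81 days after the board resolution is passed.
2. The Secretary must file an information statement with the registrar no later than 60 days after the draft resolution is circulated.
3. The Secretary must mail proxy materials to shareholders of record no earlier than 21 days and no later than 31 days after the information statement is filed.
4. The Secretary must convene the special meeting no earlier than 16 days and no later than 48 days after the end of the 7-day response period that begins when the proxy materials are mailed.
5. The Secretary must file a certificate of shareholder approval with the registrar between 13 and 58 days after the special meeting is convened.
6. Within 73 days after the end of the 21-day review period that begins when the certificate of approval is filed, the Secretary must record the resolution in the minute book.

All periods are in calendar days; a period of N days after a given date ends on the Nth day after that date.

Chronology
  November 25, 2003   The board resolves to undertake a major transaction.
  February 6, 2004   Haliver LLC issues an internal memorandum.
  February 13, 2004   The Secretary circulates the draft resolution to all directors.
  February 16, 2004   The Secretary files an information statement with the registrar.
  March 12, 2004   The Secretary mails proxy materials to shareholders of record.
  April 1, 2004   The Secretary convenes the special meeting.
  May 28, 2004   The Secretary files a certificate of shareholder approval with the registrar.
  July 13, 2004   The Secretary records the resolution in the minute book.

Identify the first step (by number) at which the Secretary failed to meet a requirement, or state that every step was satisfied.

Step 4

Step 1: 81 days after November 25, 2003 (when the board resolution is passed) is February 14, 2004; completed February 13, 2004, before the deadline.
Step 2: 60 days after February 13, 2004 (when the draft resolution is circulated) is April 13, 2004; done February 16, 2004 — timely.
Step 3: the window is 21–31 days after February 16, 2004 (when the information statement is filed), so March 8, 2004 through March 18, 2004; done March 12, 2004, which is between those dates.
Step 4: the window is 16–48 days after March 19, 2004 (end of the 7-day response period, which began when the proxy materials are mailed on March 12, 2004), so April 4, 2004 through May 6, 2004; April 1, 2004 is 3 days too early.
No need to go further; step 4 was not satisfied.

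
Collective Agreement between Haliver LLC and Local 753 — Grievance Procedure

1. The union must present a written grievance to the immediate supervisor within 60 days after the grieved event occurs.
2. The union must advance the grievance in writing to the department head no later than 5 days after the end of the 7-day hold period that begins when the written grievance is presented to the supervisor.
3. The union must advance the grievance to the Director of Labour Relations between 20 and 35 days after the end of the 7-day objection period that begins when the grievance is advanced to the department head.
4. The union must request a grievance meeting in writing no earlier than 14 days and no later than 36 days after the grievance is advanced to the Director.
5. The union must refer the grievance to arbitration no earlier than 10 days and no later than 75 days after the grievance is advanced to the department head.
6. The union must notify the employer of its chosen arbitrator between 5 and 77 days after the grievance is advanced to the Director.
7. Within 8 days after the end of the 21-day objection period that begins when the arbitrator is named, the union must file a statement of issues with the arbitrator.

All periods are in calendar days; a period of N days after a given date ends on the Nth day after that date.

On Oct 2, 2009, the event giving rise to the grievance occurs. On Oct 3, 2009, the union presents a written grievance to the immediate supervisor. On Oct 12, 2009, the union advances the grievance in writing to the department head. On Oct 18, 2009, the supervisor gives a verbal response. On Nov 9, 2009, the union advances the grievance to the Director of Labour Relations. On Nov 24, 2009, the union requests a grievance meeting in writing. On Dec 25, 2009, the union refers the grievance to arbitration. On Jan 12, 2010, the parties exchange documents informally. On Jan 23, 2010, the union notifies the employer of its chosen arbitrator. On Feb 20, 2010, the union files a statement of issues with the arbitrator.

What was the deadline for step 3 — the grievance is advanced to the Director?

Nov 23, 2009

The grievance is advanced to the department head on Oct 12, 2009; the 7-day objection period therefore ends Oct 19, 2009, and step 3 runs from that date. The window is 20–35 days after Oct 19, 2009; it closes on Nov 23, 2009.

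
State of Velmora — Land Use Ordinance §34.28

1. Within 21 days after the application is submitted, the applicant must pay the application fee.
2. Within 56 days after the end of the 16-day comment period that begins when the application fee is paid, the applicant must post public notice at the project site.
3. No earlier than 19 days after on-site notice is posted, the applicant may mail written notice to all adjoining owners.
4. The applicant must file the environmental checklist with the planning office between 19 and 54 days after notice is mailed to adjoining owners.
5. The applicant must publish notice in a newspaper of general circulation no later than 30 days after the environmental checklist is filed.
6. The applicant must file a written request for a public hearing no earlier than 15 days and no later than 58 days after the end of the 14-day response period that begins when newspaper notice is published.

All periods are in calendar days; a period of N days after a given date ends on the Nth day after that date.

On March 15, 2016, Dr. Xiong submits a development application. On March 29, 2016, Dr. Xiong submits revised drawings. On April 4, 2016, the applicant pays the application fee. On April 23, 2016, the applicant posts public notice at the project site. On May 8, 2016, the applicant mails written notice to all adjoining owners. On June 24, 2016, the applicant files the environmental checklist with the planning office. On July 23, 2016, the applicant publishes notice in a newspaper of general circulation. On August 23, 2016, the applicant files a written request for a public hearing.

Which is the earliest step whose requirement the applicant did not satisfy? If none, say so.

Step 1 — counting 21 days from March 15, 2016 (when the application is submitted) gives a deadline of April 5, 2016; April 4, 2016 is within that limit.
Step 2 — counting 56 days from April 20, 2016 (end of the 16-day comment period, which began when the application fee is paid on April 4, 2016) gives a deadline of June 15, 2016; completed April 23, 2016, before the deadline.
Step 3 — must wait 19 days from April 23, 2016 (when on-site notice is posted), so not before May 12, 2016; done May 8, 2016 — 4 days too early.
That is the first point of non-compliance.

Step 3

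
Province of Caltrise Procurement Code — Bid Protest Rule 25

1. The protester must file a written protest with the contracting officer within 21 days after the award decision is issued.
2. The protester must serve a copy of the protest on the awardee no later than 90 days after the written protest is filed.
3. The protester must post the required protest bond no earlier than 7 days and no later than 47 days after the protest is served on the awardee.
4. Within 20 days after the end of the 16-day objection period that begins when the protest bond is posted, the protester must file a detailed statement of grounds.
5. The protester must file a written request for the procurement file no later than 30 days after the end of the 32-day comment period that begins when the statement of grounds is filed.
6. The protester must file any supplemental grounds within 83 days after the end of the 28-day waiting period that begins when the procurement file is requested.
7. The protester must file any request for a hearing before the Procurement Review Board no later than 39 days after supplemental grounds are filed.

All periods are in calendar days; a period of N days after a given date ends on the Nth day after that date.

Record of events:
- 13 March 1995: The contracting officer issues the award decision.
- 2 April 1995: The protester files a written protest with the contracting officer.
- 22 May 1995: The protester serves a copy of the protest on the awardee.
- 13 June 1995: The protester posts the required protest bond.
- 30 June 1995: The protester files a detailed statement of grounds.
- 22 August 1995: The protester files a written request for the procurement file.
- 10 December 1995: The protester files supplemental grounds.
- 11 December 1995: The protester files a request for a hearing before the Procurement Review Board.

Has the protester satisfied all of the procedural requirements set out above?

Yes

Step 1 — counting 21 days from 13 March 1995 (when the award decision is issued) gives a deadline of 3 April 1995; completed 2 April 1995, before the deadline.
Step 2 — counting 90 days from 2 April 1995 (when the written protest is filed) gives a deadline of 1 July 1995; 22 May 1995 is within that limit.
Step 3 — 7 and 47 days from 22 May 1995 (when the protest is served on the awardee) are 29 May 1995 and 8 July 1995 respectively; done 13 June 1995 — within the window.
Step 4 — counting 20 days from 29 June 1995 (end of the 16-day objection period, which began when the protest bond is posted on 13 June 1995) gives a deadline of 19 July 1995; done 30 June 1995 — timely.
Step 5 — counting 30 days from 1 August 1995 (end of the 32-day comment period, which began when the statement of grounds is filed on 30 June 1995) gives a deadline of 31 August 1995; 22 August 1995 is within that limit.
Step 6 — counting 83 days from 19 September 1995 (end of the 28-day waiting period, which began when the procurement file is requested on 22 August 1995) gives a deadline of 11 December 1995; done 10 December 1995 — timely.
Step 7 — counting 39 days from 10 December 1995 (when supplemental grounds are filed) gives a deadline of 18 January 1996; done 11 December 1995 — timely.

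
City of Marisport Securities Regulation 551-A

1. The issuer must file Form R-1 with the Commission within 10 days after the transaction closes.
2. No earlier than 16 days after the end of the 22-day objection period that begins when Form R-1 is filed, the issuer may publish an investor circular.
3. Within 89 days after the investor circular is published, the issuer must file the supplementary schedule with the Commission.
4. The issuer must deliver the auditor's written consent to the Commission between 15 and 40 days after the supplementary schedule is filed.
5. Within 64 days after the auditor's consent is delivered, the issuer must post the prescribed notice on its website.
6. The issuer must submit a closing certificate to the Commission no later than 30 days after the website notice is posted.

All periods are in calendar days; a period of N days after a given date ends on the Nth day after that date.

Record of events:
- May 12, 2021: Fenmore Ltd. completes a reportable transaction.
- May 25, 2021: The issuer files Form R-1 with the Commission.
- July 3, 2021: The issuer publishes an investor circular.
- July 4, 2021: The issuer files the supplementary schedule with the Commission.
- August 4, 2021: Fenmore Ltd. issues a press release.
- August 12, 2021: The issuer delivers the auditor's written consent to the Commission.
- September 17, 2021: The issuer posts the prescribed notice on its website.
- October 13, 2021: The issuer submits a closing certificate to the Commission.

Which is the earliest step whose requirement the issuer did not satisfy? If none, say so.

Step 1

(1) due by May 12, 2021 + 10 days = May 22, 2021; done May 25, 2021 — 3 days late.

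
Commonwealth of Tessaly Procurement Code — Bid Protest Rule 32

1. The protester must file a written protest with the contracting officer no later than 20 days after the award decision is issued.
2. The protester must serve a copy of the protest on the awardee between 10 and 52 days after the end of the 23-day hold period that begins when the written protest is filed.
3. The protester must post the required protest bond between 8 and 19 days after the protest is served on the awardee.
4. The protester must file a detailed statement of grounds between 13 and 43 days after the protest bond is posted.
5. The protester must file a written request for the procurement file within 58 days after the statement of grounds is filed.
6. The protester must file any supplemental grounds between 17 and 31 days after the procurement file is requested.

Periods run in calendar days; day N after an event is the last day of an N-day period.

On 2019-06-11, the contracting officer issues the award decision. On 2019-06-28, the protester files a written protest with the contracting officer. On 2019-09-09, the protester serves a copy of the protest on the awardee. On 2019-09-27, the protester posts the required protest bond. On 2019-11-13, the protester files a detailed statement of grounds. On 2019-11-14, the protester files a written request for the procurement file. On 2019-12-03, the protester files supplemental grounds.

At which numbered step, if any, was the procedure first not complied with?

Step 4

Step 1: 20 days after 2019-06-11 (when the award decision is issued) is 2019-07-01; 2019-06-28 is within that limit.
Step 2: the window is 10–52 days after 2019-07-21 (end of the 23-day hold period, which began when the written protest is filed on 2019-06-28), so 2019-07-31 through 2019-09-11; done 2019-09-09 — within the window.
Step 3: the window is 8–19 days after 2019-09-09 (when the protest is served on the awardee), so 2019-09-17 through 2019-09-28; done 2019-09-27 — within the window.
Step 4: the window is 13–43 days after 2019-09-27 (when the protest bond is posted), so 2019-10-10 through 2019-11-09; 2019-11-13 is 4 days past the end of the window.
The procedure was therefore not followed at step 4.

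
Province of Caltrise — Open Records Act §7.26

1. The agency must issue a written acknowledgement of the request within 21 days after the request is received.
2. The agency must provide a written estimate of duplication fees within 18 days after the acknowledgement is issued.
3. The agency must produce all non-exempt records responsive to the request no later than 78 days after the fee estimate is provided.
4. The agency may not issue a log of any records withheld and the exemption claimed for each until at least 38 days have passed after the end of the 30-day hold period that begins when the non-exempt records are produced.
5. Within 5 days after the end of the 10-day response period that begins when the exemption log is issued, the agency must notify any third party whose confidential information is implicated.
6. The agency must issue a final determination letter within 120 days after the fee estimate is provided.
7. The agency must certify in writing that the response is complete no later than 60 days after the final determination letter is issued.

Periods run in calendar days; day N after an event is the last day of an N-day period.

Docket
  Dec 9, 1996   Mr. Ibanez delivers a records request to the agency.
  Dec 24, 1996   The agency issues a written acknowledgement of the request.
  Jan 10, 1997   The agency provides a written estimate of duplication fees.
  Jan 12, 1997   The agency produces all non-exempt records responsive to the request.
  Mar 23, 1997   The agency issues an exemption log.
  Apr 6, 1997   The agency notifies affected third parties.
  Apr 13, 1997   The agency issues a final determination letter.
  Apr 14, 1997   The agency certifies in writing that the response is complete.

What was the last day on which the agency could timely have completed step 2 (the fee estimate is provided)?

Jan 11, 1997

Step 2 runs from Dec 24, 1996, when the acknowledgement is issued. 18 days after Dec 24, 1996 is Jan 11, 1997.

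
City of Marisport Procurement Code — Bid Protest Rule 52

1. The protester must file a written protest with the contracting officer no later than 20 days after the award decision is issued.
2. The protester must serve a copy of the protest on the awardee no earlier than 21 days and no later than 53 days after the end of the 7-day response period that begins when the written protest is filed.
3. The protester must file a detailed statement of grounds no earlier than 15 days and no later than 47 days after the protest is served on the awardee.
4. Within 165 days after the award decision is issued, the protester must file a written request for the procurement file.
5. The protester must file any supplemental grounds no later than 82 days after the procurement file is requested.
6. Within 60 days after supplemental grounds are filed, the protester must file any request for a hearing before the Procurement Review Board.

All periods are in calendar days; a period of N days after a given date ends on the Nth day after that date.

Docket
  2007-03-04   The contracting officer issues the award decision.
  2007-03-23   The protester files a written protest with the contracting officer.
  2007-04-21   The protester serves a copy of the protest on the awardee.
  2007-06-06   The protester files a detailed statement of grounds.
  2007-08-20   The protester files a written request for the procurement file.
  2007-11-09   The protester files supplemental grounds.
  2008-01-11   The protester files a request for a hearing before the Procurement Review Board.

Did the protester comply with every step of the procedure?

No

(1) due by 2007-03-04 + 20 days = 2007-03-24; done 2007-03-23 — timely.
(2) the permitted window runs from 2007-03-30 + 21 = 2007-04-20 to 2007-03-30 + 53 = 2007-05-22; done 2007-04-21 — within the window.
(3) the permitted window runs from 2007-04-21 + 15 = 2007-05-06 to 2007-04-21 + 47 = 2007-06-07; done 2007-06-06, which is between those dates.
(4) due by 2007-03-04 + 165 days = 2007-08-16; 2007-08-20 misses that deadline by 4 days.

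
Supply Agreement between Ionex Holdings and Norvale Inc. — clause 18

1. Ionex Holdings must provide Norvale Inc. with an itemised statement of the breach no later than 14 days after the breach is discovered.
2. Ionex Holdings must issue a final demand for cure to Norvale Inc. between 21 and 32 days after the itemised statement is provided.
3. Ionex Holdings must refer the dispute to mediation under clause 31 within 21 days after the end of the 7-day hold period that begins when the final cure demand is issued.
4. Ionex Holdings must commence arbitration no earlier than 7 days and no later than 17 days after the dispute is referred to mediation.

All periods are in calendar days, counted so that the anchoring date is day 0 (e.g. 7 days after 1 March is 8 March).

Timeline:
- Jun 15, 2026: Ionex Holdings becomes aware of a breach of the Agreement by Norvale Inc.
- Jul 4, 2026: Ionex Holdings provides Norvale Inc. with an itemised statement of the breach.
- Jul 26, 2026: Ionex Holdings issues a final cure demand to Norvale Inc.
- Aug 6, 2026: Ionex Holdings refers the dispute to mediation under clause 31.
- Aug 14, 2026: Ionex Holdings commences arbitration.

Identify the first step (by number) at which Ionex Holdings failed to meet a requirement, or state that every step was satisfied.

(1) due by Jun 15, 2026 + 14 days = Jun 29, 2026; done Jul 4, 2026 — 5 days late.

Step 1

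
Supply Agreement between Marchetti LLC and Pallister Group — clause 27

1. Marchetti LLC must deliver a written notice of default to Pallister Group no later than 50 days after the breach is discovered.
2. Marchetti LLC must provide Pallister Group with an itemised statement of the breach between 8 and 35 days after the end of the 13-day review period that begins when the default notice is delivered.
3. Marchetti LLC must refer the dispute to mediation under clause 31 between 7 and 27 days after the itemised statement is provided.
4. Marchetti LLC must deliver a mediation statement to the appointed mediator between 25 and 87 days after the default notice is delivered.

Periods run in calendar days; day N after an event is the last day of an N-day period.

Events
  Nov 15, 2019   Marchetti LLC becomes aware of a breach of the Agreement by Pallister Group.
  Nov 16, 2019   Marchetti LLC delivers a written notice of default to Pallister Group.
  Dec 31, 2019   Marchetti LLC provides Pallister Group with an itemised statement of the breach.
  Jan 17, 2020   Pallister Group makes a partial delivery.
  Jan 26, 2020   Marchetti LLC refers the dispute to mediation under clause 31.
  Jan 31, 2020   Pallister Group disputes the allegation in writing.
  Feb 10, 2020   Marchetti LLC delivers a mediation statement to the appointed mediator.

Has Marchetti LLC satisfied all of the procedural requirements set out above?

Step 1 — counting 50 days from Nov 15, 2019 (when the breach is discovered) gives a deadline of Jan 4, 2020; done Nov 16, 2019 — timely.
Step 2 — 8 and 35 days from Nov 29, 2019 (end of the 13-day review period, which began when the default notice is delivered on Nov 16, 2019) are Dec 7, 2019 and Jan 3, 2020 respectively; done Dec 31, 2019, which is between those dates.
Step 3 — 7 and 27 days from Dec 31, 2019 (when the itemised statement is provided) are Jan 7, 2020 and Jan 27, 2020 respectively; Jan 26, 2020 falls inside that range.
Step 4 — 25 and 87 days from Nov 16, 2019 (when the default notice is delivered) are Dec 11, 2019 and Feb 11, 2020 respectively; done Feb 10, 2020, which is between those dates.

Yes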